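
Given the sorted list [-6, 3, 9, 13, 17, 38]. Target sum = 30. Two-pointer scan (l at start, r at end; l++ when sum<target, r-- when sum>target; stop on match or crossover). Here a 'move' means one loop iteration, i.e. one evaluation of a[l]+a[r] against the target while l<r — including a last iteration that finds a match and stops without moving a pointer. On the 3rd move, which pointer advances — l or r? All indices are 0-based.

l=0 r=5: -6+38=32 >30, r--
l=0 r=4: -6+17=11 <30, l++
l=1 r=4: 3+17=20 <30, l++

l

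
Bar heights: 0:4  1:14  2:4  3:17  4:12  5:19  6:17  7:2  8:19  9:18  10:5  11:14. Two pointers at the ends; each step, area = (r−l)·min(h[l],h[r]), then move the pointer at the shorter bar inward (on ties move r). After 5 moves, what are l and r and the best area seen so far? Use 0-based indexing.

l=3, r=9, best area=140

l=0 r=11: min(4,14)*11=44 best=44 *, l++
l=1 r=11: min(14,14)*10=140 best=140 *, r--
l=1 r=10: min(14,5)*9=45 best=140, r--
l=1 r=9: min(14,18)*8=112 best=140, l++
l=2 r=9: min(4,18)*7=28 best=140, l++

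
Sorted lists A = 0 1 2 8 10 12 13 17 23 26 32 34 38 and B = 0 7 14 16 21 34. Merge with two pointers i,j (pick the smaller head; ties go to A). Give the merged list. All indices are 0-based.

[i=0,j=0] A[i]=0<=B[j]=0 take 0 → i++
[i=1,j=0] A[i]=1>B[j]=0 take 0 → j++
[i=1,j=1] A[i]=1<=B[j]=7 take 1 → i++
[i=2,j=1] A[i]=2<=B[j]=7 take 2 → i++
[i=3,j=1] A[i]=8>B[j]=7 take 7 → j++
[i=3,j=2] A[i]=8<=B[j]=14 take 8 → i++
[i=4,j=2] A[i]=10<=B[j]=14 take 10 → i++
[i=5,j=2] A[i]=12<=B[j]=14 take 12 → i++
[i=6,j=2] A[i]=13<=B[j]=14 take 13 → i++
[i=7,j=2] A[i]=17>B[j]=14 take 14 → j++
[i=7,j=3] A[i]=17>B[j]=16 take 16 → j++
[i=7,j=4] A[i]=17<=B[j]=21 take 17 → i++
[i=8,j=4] A[i]=23>B[j]=21 take 21 → j++
[i=8,j=5] A[i]=23<=B[j]=34 take 23 → i++
[i=9,j=5] A[i]=26<=B[j]=34 take 26 → i++
[i=10,j=5] A[i]=32<=B[j]=34 take 32 → i++
[i=11,j=5] A[i]=34<=B[j]=34 take 34 → i++
[i=12,j=5] A[i]=38>B[j]=34 take 34 → j++
[i=12,j=6] B done, take A[i]=38 → i++

[0, 0, 1, 2, 7, 8, 10, 12, 13, 14, 16, 17, 21, 23, 26, 32, 34, 34, 38]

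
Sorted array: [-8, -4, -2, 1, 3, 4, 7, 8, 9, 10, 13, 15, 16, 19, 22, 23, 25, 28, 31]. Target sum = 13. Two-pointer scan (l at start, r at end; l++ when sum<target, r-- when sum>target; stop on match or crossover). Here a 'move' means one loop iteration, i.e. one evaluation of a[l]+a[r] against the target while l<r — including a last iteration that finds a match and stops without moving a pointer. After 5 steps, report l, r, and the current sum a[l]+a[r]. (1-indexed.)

l=1, r=14, sum=11

[1,19] -8+31=23 >13 → r--
[1,18] -8+28=20 >13 → r--
[1,17] -8+25=17 >13 → r--
[1,16] -8+23=15 >13 → r--
[1,15] -8+22=14 >13 → r--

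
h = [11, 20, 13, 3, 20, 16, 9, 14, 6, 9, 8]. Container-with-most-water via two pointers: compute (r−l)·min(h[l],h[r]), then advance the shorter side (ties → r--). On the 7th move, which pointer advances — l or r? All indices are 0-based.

l=0 r=10: min(11,8)*10=80 best=80 *, r--
l=0 r=9: min(11,9)*9=81 best=81 *, r--
l=0 r=8: min(11,6)*8=48 best=81, r--
l=0 r=7: min(11,14)*7=77 best=81, l++
l=1 r=7: min(20,14)*6=84 best=84 *, r--
l=1 r=6: min(20,9)*5=45 best=84, r--
l=1 r=5: min(20,16)*4=64 best=84, r--

r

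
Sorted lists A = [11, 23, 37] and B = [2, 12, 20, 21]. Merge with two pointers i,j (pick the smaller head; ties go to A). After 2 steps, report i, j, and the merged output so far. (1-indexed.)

i=2, j=2, merged so far=[2, 11]

[i=1,j=1] A[i]=11>B[j]=2 take 2 → j++
[i=1,j=2] A[i]=11<=B[j]=12 take 11 → i++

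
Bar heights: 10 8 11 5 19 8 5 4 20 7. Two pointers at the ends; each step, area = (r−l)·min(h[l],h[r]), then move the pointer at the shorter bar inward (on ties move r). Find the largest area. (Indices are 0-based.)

max area = 80

[0,9] min(10,7)*9=63 best=63 * → r--
[0,8] min(10,20)*8=80 best=80 * → l++
[1,8] min(8,20)*7=56 best=80 → l++
[2,8] min(11,20)*6=66 best=80 → l++
[3,8] min(5,20)*5=25 best=80 → l++
[4,8] min(19,20)*4=76 best=80 → l++
[5,8] min(8,20)*3=24 best=80 → l++
[6,8] min(5,20)*2=10 best=80 → l++
[7,8] min(4,20)*1=4 best=80 → l++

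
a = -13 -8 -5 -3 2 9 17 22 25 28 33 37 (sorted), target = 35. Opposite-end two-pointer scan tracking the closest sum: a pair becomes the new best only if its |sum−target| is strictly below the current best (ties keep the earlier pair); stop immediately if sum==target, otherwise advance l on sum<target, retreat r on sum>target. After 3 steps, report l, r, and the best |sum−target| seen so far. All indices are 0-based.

l=0 r=11: -13+37=24 d=11 *, l++
l=1 r=11: -8+37=29 d=6 *, l++
l=2 r=11: -5+37=32 d=3 *, l++

l=3, r=11, best |Δ|=3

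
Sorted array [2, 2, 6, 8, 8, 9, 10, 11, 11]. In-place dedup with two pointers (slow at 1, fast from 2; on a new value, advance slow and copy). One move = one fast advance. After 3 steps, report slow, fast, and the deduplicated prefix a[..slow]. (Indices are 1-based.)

(s=1,f=2) a[fast]=2=a[slow] dup → fast++
(s=1,f=3) a[fast]=6≠a[slow]=2 write a[2]=6 → slow++,fast++
(s=2,f=4) a[fast]=8≠a[slow]=6 write a[3]=8 → slow++,fast++

slow=3, fast=5, prefix=[2, 6, 8]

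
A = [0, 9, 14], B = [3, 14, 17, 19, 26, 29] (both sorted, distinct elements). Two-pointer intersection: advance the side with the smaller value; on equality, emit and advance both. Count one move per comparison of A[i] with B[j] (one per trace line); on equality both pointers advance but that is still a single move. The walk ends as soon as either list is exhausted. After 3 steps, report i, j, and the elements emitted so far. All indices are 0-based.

[i=0,j=0] 0<3 → i++
[i=1,j=0] 9>3 → j++
[i=1,j=1] 9<14 → i++

i=2, j=1, emitted=[]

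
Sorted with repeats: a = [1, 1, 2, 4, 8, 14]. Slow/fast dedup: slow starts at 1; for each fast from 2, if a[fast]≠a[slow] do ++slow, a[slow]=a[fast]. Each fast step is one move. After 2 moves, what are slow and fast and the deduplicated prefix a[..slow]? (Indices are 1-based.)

slow=2, fast=4, prefix=[1, 2]

(s=1,f=2) a[fast]=1=a[slow] dup → fast++
(s=1,f=3) a[fast]=2≠a[slow]=1 write a[2]=2 → slow++,fast++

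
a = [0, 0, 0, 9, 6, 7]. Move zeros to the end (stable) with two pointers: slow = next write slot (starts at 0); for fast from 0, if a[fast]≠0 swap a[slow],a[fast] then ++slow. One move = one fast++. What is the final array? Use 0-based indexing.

[9, 6, 7, 0, 0, 0]

slow=0 fast=0: a[fast]=0, fast++
slow=0 fast=1: a[fast]=0, fast++
slow=0 fast=2: a[fast]=0, fast++
slow=0 fast=3: a[fast]=9≠0 swap→a[0]=9, slow++,fast++
slow=1 fast=4: a[fast]=6≠0 swap→a[1]=6, slow++,fast++
slow=2 fast=5: a[fast]=7≠0 swap→a[2]=7, slow++,fast++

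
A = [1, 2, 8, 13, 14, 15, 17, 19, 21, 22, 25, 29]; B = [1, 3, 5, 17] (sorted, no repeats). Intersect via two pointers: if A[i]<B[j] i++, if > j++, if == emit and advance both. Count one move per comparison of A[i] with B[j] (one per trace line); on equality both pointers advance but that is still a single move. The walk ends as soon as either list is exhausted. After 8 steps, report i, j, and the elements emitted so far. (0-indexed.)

[i=0,j=0] 1==1 emit → i++,j++
[i=1,j=1] 2<3 → i++
[i=2,j=1] 8>3 → j++
[i=2,j=2] 8>5 → j++
[i=2,j=3] 8<17 → i++
[i=3,j=3] 13<17 → i++
[i=4,j=3] 14<17 → i++
[i=5,j=3] 15<17 → i++

i=6, j=3, emitted=[1]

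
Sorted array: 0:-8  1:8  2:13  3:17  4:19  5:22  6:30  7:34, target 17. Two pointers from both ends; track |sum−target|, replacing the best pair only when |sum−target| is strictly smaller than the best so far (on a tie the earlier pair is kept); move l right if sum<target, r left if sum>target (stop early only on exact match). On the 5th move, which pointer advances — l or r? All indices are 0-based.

r

[0,7] -8+34=26 d=9 * → r--
[0,6] -8+30=22 d=5 * → r--
[0,5] -8+22=14 d=3 * → l++
[1,5] 8+22=30 d=13 → r--
[1,4] 8+19=27 d=10 → r--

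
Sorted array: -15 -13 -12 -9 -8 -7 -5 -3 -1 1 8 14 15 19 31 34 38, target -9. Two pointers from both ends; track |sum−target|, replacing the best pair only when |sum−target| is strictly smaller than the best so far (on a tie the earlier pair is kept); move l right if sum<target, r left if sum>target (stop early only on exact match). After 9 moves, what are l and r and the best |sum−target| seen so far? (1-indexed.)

l=3, r=10, best |Δ|=2

[1,17] -15+38=23 d=32 * → r--
[1,16] -15+34=19 d=28 * → r--
[1,15] -15+31=16 d=25 * → r--
[1,14] -15+19=4 d=13 * → r--
[1,13] -15+15=0 d=9 * → r--
[1,12] -15+14=-1 d=8 * → r--
[1,11] -15+8=-7 d=2 * → r--
[1,10] -15+1=-14 d=5 → l++
[2,10] -13+1=-12 d=3 → l++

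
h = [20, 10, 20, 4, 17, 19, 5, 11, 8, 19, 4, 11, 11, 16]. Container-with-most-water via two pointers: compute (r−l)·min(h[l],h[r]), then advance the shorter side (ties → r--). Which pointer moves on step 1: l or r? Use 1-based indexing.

r

l=1 r=14: min(20,16)*13=208 best=208 *, r--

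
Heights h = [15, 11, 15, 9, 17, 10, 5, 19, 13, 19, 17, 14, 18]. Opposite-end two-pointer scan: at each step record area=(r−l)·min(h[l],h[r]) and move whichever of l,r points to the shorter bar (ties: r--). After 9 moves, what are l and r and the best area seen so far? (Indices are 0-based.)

[0,12] min(15,18)*12=180 best=180 * → l++
[1,12] min(11,18)*11=121 best=180 → l++
[2,12] min(15,18)*10=150 best=180 → l++
[3,12] min(9,18)*9=81 best=180 → l++
[4,12] min(17,18)*8=136 best=180 → l++
[5,12] min(10,18)*7=70 best=180 → l++
[6,12] min(5,18)*6=30 best=180 → l++
[7,12] min(19,18)*5=90 best=180 → r--
[7,11] min(19,14)*4=56 best=180 → r--

l=7, r=10, best area=180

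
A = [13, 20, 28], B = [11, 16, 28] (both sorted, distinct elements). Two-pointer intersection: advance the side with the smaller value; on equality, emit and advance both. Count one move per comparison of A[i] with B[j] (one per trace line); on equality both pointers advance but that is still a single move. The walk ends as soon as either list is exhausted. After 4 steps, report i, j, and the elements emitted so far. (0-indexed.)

i=2, j=2, emitted=[]

i=0 j=0: 13>11, j++
i=0 j=1: 13<16, i++
i=1 j=1: 20>16, j++
i=1 j=2: 20<28, i++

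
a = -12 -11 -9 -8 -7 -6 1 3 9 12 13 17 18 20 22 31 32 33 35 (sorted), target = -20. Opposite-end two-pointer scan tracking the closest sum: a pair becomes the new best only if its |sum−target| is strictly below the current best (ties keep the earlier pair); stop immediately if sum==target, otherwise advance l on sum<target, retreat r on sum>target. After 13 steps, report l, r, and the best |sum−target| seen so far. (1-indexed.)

l=1 r=19: -12+35=23 d=43 *, r--
l=1 r=18: -12+33=21 d=41 *, r--
l=1 r=17: -12+32=20 d=40 *, r--
l=1 r=16: -12+31=19 d=39 *, r--
l=1 r=15: -12+22=10 d=30 *, r--
l=1 r=14: -12+20=8 d=28 *, r--
l=1 r=13: -12+18=6 d=26 *, r--
l=1 r=12: -12+17=5 d=25 *, r--
l=1 r=11: -12+13=1 d=21 *, r--
l=1 r=10: -12+12=0 d=20 *, r--
l=1 r=9: -12+9=-3 d=17 *, r--
l=1 r=8: -12+3=-9 d=11 *, r--
l=1 r=7: -12+1=-11 d=9 *, r--

l=1, r=6, best |Δ|=9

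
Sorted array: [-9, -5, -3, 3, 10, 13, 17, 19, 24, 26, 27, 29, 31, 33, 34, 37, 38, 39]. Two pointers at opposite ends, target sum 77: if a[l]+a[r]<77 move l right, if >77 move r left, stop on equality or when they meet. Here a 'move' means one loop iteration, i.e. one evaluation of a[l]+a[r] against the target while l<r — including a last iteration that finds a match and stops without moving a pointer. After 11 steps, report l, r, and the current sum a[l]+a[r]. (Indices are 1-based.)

l=1 r=18: -9+39=30 <77, l++
l=2 r=18: -5+39=34 <77, l++
l=3 r=18: -3+39=36 <77, l++
l=4 r=18: 3+39=42 <77, l++
l=5 r=18: 10+39=49 <77, l++
l=6 r=18: 13+39=52 <77, l++
l=7 r=18: 17+39=56 <77, l++
l=8 r=18: 19+39=58 <77, l++
l=9 r=18: 24+39=63 <77, l++
l=10 r=18: 26+39=65 <77, l++
l=11 r=18: 27+39=66 <77, l++

l=12, r=18, sum=68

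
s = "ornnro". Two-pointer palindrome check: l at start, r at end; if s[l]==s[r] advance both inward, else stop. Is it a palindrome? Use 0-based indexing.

[0,5] 'o'=='o' → l++,r--
[1,4] 'r'=='r' → l++,r--
[2,3] 'n'=='n' → l++,r--

palindrome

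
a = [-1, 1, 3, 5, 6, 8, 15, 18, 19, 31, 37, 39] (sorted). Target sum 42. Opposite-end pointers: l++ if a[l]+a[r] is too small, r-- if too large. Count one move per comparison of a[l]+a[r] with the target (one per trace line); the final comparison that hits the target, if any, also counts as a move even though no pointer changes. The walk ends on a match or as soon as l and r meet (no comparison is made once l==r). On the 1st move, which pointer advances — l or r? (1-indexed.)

l

l=1 r=12: -1+39=38 <42, l++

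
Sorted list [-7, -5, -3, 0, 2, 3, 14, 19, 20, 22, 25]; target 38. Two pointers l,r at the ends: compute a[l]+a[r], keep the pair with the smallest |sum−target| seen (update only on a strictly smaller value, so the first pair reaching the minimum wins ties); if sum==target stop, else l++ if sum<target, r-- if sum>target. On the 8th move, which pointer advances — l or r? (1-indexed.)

l

[1,11] -7+25=18 d=20 * → l++
[2,11] -5+25=20 d=18 * → l++
[3,11] -3+25=22 d=16 * → l++
[4,11] 0+25=25 d=13 * → l++
[5,11] 2+25=27 d=11 * → l++
[6,11] 3+25=28 d=10 * → l++
[7,11] 14+25=39 d=1 * → r--
[7,10] 14+22=36 d=2 → l++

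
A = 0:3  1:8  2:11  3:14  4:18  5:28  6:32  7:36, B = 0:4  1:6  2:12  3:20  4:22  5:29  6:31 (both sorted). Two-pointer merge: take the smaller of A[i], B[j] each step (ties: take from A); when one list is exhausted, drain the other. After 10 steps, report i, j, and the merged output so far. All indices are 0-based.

i=5, j=5, merged so far=[3, 4, 6, 8, 11, 12, 14, 18, 20, 22]

[i=0,j=0] A[i]=3<=B[j]=4 take 3 → i++
[i=1,j=0] A[i]=8>B[j]=4 take 4 → j++
[i=1,j=1] A[i]=8>B[j]=6 take 6 → j++
[i=1,j=2] A[i]=8<=B[j]=12 take 8 → i++
[i=2,j=2] A[i]=11<=B[j]=12 take 11 → i++
[i=3,j=2] A[i]=14>B[j]=12 take 12 → j++
[i=3,j=3] A[i]=14<=B[j]=20 take 14 → i++
[i=4,j=3] A[i]=18<=B[j]=20 take 18 → i++
[i=5,j=3] A[i]=28>B[j]=20 take 20 → j++
[i=5,j=4] A[i]=28>B[j]=22 take 22 → j++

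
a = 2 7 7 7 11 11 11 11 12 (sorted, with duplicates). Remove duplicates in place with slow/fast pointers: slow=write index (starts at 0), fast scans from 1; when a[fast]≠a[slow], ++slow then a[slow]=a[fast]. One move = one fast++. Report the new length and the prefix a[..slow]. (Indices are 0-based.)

length 4; prefix = [2, 7, 11, 12]

slow=0 fast=1: a[fast]=7≠a[slow]=2 write a[1]=7, slow++,fast++
slow=1 fast=2: a[fast]=7=a[slow] dup, fast++
slow=1 fast=3: a[fast]=7=a[slow] dup, fast++
slow=1 fast=4: a[fast]=11≠a[slow]=7 write a[2]=11, slow++,fast++
slow=2 fast=5: a[fast]=11=a[slow] dup, fast++
slow=2 fast=6: a[fast]=11=a[slow] dup, fast++
slow=2 fast=7: a[fast]=11=a[slow] dup, fast++
slow=2 fast=8: a[fast]=12≠a[slow]=11 write a[3]=12, slow++,fast++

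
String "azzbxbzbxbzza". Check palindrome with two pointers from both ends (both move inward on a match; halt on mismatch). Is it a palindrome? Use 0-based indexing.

l=0 r=12: 'a'=='a', l++,r--
l=1 r=11: 'z'=='z', l++,r--
l=2 r=10: 'z'=='z', l++,r--
l=3 r=9: 'b'=='b', l++,r--
l=4 r=8: 'x'=='x', l++,r--
l=5 r=7: 'b'=='b', l++,r--

palindrome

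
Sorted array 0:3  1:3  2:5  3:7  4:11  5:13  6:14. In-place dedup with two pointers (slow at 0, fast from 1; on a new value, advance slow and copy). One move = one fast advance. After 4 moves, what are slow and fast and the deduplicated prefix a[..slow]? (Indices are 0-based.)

slow=0 fast=1: a[fast]=3=a[slow] dup, fast++
slow=0 fast=2: a[fast]=5≠a[slow]=3 write a[1]=5, slow++,fast++
slow=1 fast=3: a[fast]=7≠a[slow]=5 write a[2]=7, slow++,fast++
slow=2 fast=4: a[fast]=11≠a[slow]=7 write a[3]=11, slow++,fast++

slow=3, fast=5, prefix=[3, 5, 7, 11]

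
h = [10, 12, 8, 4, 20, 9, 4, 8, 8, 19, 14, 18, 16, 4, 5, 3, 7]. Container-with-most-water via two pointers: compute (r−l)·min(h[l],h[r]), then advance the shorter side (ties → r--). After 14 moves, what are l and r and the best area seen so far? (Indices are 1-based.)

l=1 r=17: min(10,7)*16=112 best=112 *, r--
l=1 r=16: min(10,3)*15=45 best=112, r--
l=1 r=15: min(10,5)*14=70 best=112, r--
l=1 r=14: min(10,4)*13=52 best=112, r--
l=1 r=13: min(10,16)*12=120 best=120 *, l++
l=2 r=13: min(12,16)*11=132 best=132 *, l++
l=3 r=13: min(8,16)*10=80 best=132, l++
l=4 r=13: min(4,16)*9=36 best=132, l++
l=5 r=13: min(20,16)*8=128 best=132, r--
l=5 r=12: min(20,18)*7=126 best=132, r--
l=5 r=11: min(20,14)*6=84 best=132, r--
l=5 r=10: min(20,19)*5=95 best=132, r--
l=5 r=9: min(20,8)*4=32 best=132, r--
l=5 r=8: min(20,8)*3=24 best=132, r--

l=5, r=7, best area=132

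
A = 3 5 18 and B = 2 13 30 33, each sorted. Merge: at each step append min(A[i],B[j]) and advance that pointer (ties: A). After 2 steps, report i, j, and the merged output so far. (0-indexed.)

i=1, j=1, merged so far=[2, 3]

[i=0,j=0] A[i]=3>B[j]=2 take 2 → j++
[i=0,j=1] A[i]=3<=B[j]=13 take 3 → i++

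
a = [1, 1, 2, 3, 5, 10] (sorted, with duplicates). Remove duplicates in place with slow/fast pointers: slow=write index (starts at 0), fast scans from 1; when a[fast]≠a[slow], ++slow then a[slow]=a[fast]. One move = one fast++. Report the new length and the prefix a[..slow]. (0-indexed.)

slow=0 fast=1: a[fast]=1=a[slow] dup, fast++
slow=0 fast=2: a[fast]=2≠a[slow]=1 write a[1]=2, slow++,fast++
slow=1 fast=3: a[fast]=3≠a[slow]=2 write a[2]=3, slow++,fast++
slow=2 fast=4: a[fast]=5≠a[slow]=3 write a[3]=5, slow++,fast++
slow=3 fast=5: a[fast]=10≠a[slow]=5 write a[4]=10, slow++,fast++

length 5; prefix = [1, 2, 3, 5, 10]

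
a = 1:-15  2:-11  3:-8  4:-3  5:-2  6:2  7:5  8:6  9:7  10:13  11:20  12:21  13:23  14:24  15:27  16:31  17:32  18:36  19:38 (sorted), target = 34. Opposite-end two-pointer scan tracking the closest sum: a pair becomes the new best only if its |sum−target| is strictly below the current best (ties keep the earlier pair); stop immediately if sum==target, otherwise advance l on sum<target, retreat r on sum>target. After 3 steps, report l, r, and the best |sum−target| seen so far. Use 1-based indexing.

l=4, r=19, best |Δ|=4

[1,19] -15+38=23 d=11 * → l++
[2,19] -11+38=27 d=7 * → l++
[3,19] -8+38=30 d=4 * → l++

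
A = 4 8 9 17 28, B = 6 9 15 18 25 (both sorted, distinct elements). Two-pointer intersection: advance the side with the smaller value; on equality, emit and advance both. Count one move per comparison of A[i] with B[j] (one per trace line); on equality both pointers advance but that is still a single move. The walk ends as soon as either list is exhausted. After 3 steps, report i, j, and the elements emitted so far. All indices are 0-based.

i=0 j=0: 4<6, i++
i=1 j=0: 8>6, j++
i=1 j=1: 8<9, i++

i=2, j=1, emitted=[]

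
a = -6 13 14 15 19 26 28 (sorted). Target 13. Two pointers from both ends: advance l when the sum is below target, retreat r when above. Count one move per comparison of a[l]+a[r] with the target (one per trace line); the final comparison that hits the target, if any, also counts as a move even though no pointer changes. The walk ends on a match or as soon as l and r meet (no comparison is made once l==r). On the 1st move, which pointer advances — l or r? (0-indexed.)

[0,6] -6+28=22 >13 → r--

r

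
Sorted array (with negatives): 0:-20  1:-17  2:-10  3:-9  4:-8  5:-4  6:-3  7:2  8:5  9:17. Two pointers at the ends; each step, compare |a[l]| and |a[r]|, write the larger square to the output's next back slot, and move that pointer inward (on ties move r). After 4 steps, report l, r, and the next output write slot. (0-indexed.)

l=0 r=9: |-20|>|17| out[9]=400, l++
l=1 r=9: |-17|<=|17| out[8]=289, r--
l=1 r=8: |-17|>|5| out[7]=289, l++
l=2 r=8: |-10|>|5| out[6]=100, l++

l=3, r=8, next write slot=5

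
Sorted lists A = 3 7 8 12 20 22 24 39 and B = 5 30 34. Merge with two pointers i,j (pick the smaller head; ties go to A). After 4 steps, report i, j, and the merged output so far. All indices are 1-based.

i=4, j=2, merged so far=[3, 5, 7, 8]

[i=1,j=1] A[i]=3<=B[j]=5 take 3 → i++
[i=2,j=1] A[i]=7>B[j]=5 take 5 → j++
[i=2,j=2] A[i]=7<=B[j]=30 take 7 → i++
[i=3,j=2] A[i]=8<=B[j]=30 take 8 → i++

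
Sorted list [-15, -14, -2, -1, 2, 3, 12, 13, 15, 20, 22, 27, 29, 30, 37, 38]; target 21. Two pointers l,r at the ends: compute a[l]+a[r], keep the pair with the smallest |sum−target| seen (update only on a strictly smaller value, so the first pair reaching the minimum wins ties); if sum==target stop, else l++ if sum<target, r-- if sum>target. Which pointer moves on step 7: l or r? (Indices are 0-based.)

l=0 r=15: -15+38=23 d=2 *, r--
l=0 r=14: -15+37=22 d=1 *, r--
l=0 r=13: -15+30=15 d=6, l++
l=1 r=13: -14+30=16 d=5, l++
l=2 r=13: -2+30=28 d=7, r--
l=2 r=12: -2+29=27 d=6, r--
l=2 r=11: -2+27=25 d=4, r--

r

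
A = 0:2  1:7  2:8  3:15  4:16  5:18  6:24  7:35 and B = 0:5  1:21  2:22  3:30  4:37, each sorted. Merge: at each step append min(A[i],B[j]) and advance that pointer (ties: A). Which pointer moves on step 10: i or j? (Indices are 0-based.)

[i=0,j=0] A[i]=2<=B[j]=5 take 2 → i++
[i=1,j=0] A[i]=7>B[j]=5 take 5 → j++
[i=1,j=1] A[i]=7<=B[j]=21 take 7 → i++
[i=2,j=1] A[i]=8<=B[j]=21 take 8 → i++
[i=3,j=1] A[i]=15<=B[j]=21 take 15 → i++
[i=4,j=1] A[i]=16<=B[j]=21 take 16 → i++
[i=5,j=1] A[i]=18<=B[j]=21 take 18 → i++
[i=6,j=1] A[i]=24>B[j]=21 take 21 → j++
[i=6,j=2] A[i]=24>B[j]=22 take 22 → j++
[i=6,j=3] A[i]=24<=B[j]=30 take 24 → i++

i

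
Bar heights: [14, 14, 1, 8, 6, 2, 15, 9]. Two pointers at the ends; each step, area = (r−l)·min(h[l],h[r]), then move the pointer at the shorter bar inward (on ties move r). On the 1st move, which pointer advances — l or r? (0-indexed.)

r

[0,7] min(14,9)*7=63 best=63 * → r--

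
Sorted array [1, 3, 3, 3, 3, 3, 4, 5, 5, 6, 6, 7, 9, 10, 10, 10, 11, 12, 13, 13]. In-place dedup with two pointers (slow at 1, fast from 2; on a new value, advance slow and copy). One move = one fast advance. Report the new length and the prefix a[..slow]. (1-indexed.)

length 11; prefix = [1, 3, 4, 5, 6, 7, 9, 10, 11, 12, 13]

(s=1,f=2) a[fast]=3≠a[slow]=1 write a[2]=3 → slow++,fast++
(s=2,f=3) a[fast]=3=a[slow] dup → fast++
(s=2,f=4) a[fast]=3=a[slow] dup → fast++
(s=2,f=5) a[fast]=3=a[slow] dup → fast++
(s=2,f=6) a[fast]=3=a[slow] dup → fast++
(s=2,f=7) a[fast]=4≠a[slow]=3 write a[3]=4 → slow++,fast++
(s=3,f=8) a[fast]=5≠a[slow]=4 write a[4]=5 → slow++,fast++
(s=4,f=9) a[fast]=5=a[slow] dup → fast++
(s=4,f=10) a[fast]=6≠a[slow]=5 write a[5]=6 → slow++,fast++
(s=5,f=11) a[fast]=6=a[slow] dup → fast++
(s=5,f=12) a[fast]=7≠a[slow]=6 write a[6]=7 → slow++,fast++
(s=6,f=13) a[fast]=9≠a[slow]=7 write a[7]=9 → slow++,fast++
(s=7,f=14) a[fast]=10≠a[slow]=9 write a[8]=10 → slow++,fast++
(s=8,f=15) a[fast]=10=a[slow] dup → fast++
(s=8,f=16) a[fast]=10=a[slow] dup → fast++
(s=8,f=17) a[fast]=11≠a[slow]=10 write a[9]=11 → slow++,fast++
(s=9,f=18) a[fast]=12≠a[slow]=11 write a[10]=12 → slow++,fast++
(s=10,f=19) a[fast]=13≠a[slow]=12 write a[11]=13 → slow++,fast++
(s=11,f=20) a[fast]=13=a[slow] dup → fast++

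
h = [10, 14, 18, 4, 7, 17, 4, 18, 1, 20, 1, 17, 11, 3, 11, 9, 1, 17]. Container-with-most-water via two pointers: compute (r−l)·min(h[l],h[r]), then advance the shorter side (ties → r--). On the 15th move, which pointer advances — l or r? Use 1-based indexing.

[1,18] min(10,17)*17=170 best=170 * → l++
[2,18] min(14,17)*16=224 best=224 * → l++
[3,18] min(18,17)*15=255 best=255 * → r--
[3,17] min(18,1)*14=14 best=255 → r--
[3,16] min(18,9)*13=117 best=255 → r--
[3,15] min(18,11)*12=132 best=255 → r--
[3,14] min(18,3)*11=33 best=255 → r--
[3,13] min(18,11)*10=110 best=255 → r--
[3,12] min(18,17)*9=153 best=255 → r--
[3,11] min(18,1)*8=8 best=255 → r--
[3,10] min(18,20)*7=126 best=255 → l++
[4,10] min(4,20)*6=24 best=255 → l++
[5,10] min(7,20)*5=35 best=255 → l++
[6,10] min(17,20)*4=68 best=255 → l++
[7,10] min(4,20)*3=12 best=255 → l++

l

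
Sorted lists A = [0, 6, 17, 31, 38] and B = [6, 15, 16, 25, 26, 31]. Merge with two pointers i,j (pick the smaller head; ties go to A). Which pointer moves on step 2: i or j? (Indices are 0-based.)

i

i=0 j=0: A[i]=0<=B[j]=6 take 0, i++
i=1 j=0: A[i]=6<=B[j]=6 take 6, i++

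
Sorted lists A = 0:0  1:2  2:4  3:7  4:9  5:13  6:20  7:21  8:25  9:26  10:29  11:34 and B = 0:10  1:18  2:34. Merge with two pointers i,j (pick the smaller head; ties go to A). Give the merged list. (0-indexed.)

[0, 2, 4, 7, 9, 10, 13, 18, 20, 21, 25, 26, 29, 34, 34]

i=0 j=0: A[i]=0<=B[j]=10 take 0, i++
i=1 j=0: A[i]=2<=B[j]=10 take 2, i++
i=2 j=0: A[i]=4<=B[j]=10 take 4, i++
i=3 j=0: A[i]=7<=B[j]=10 take 7, i++
i=4 j=0: A[i]=9<=B[j]=10 take 9, i++
i=5 j=0: A[i]=13>B[j]=10 take 10, j++
i=5 j=1: A[i]=13<=B[j]=18 take 13, i++
i=6 j=1: A[i]=20>B[j]=18 take 18, j++
i=6 j=2: A[i]=20<=B[j]=34 take 20, i++
i=7 j=2: A[i]=21<=B[j]=34 take 21, i++
i=8 j=2: A[i]=25<=B[j]=34 take 25, i++
i=9 j=2: A[i]=26<=B[j]=34 take 26, i++
i=10 j=2: A[i]=29<=B[j]=34 take 29, i++
i=11 j=2: A[i]=34<=B[j]=34 take 34, i++
i=12 j=2: A done, take B[j]=34, j++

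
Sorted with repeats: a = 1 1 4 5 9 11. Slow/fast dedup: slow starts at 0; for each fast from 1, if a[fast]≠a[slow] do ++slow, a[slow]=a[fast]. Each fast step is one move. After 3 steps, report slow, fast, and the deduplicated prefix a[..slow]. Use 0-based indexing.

(s=0,f=1) a[fast]=1=a[slow] dup → fast++
(s=0,f=2) a[fast]=4≠a[slow]=1 write a[1]=4 → slow++,fast++
(s=1,f=3) a[fast]=5≠a[slow]=4 write a[2]=5 → slow++,fast++

slow=2, fast=4, prefix=[1, 4, 5]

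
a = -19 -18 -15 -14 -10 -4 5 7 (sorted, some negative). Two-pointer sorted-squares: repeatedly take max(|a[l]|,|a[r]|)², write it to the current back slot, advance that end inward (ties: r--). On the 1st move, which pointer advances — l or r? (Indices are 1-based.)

[1,8] |-19|>|7| out[8]=361 → l++

l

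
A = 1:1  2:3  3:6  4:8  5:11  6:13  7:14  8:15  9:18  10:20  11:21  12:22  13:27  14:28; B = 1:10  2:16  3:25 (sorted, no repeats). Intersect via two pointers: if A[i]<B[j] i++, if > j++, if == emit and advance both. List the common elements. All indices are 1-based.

intersection = []

i=1 j=1: 1<10, i++
i=2 j=1: 3<10, i++
i=3 j=1: 6<10, i++
i=4 j=1: 8<10, i++
i=5 j=1: 11>10, j++
i=5 j=2: 11<16, i++
i=6 j=2: 13<16, i++
i=7 j=2: 14<16, i++
i=8 j=2: 15<16, i++
i=9 j=2: 18>16, j++
i=9 j=3: 18<25, i++
i=10 j=3: 20<25, i++
i=11 j=3: 21<25, i++
i=12 j=3: 22<25, i++
i=13 j=3: 27>25, j++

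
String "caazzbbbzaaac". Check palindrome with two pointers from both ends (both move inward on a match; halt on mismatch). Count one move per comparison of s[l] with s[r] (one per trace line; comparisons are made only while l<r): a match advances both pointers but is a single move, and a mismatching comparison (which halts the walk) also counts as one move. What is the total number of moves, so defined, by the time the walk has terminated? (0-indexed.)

4 moves

[0,12] 'c'=='c' → l++,r--
[1,11] 'a'=='a' → l++,r--
[2,10] 'a'=='a' → l++,r--
[3,9] 'z'!='a' → stop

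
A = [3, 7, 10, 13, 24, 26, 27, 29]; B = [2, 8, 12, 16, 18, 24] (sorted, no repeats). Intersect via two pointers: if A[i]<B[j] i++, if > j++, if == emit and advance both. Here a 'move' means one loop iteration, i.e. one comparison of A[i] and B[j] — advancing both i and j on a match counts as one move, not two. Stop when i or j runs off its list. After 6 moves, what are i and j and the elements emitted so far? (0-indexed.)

[i=0,j=0] 3>2 → j++
[i=0,j=1] 3<8 → i++
[i=1,j=1] 7<8 → i++
[i=2,j=1] 10>8 → j++
[i=2,j=2] 10<12 → i++
[i=3,j=2] 13>12 → j++

i=3, j=3, emitted=[]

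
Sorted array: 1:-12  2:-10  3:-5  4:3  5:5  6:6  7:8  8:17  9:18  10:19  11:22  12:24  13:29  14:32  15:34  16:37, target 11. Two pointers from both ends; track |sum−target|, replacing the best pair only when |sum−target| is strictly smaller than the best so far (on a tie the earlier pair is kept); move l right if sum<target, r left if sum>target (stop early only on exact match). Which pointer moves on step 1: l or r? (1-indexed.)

l=1 r=16: -12+37=25 d=14 *, r--

r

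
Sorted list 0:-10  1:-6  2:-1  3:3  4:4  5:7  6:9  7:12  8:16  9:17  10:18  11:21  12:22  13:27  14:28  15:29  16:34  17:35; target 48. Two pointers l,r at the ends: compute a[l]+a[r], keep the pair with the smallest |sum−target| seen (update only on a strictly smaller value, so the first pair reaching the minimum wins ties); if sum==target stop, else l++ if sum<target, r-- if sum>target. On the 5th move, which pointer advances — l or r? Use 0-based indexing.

l

l=0 r=17: -10+35=25 d=23 *, l++
l=1 r=17: -6+35=29 d=19 *, l++
l=2 r=17: -1+35=34 d=14 *, l++
l=3 r=17: 3+35=38 d=10 *, l++
l=4 r=17: 4+35=39 d=9 *, l++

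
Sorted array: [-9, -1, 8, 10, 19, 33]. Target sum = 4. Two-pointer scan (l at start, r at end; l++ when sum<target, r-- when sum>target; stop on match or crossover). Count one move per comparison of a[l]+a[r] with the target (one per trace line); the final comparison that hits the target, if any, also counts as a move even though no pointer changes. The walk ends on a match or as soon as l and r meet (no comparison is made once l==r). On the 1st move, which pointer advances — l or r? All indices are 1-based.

l=1 r=6: -9+33=24 >4, r--

r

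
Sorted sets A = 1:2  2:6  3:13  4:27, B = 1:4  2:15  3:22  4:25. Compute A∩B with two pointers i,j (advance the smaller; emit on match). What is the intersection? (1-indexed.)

[i=1,j=1] 2<4 → i++
[i=2,j=1] 6>4 → j++
[i=2,j=2] 6<15 → i++
[i=3,j=2] 13<15 → i++
[i=4,j=2] 27>15 → j++
[i=4,j=3] 27>22 → j++
[i=4,j=4] 27>25 → j++

intersection = []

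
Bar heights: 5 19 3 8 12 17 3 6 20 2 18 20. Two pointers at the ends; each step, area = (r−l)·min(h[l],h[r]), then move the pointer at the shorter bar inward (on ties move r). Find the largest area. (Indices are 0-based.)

[0,11] min(5,20)*11=55 best=55 * → l++
[1,11] min(19,20)*10=190 best=190 * → l++
[2,11] min(3,20)*9=27 best=190 → l++
[3,11] min(8,20)*8=64 best=190 → l++
[4,11] min(12,20)*7=84 best=190 → l++
[5,11] min(17,20)*6=102 best=190 → l++
[6,11] min(3,20)*5=15 best=190 → l++
[7,11] min(6,20)*4=24 best=190 → l++
[8,11] min(20,20)*3=60 best=190 → r--
[8,10] min(20,18)*2=36 best=190 → r--
[8,9] min(20,2)*1=2 best=190 → r--

max area = 190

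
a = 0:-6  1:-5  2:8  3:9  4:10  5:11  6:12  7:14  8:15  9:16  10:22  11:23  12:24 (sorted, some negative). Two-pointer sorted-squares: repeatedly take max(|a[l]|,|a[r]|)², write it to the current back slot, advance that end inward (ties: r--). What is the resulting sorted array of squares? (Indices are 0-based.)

l=0 r=12: |-6|<=|24| out[12]=576, r--
l=0 r=11: |-6|<=|23| out[11]=529, r--
l=0 r=10: |-6|<=|22| out[10]=484, r--
l=0 r=9: |-6|<=|16| out[9]=256, r--
l=0 r=8: |-6|<=|15| out[8]=225, r--
l=0 r=7: |-6|<=|14| out[7]=196, r--
l=0 r=6: |-6|<=|12| out[6]=144, r--
l=0 r=5: |-6|<=|11| out[5]=121, r--
l=0 r=4: |-6|<=|10| out[4]=100, r--
l=0 r=3: |-6|<=|9| out[3]=81, r--
l=0 r=2: |-6|<=|8| out[2]=64, r--
l=0 r=1: |-6|>|-5| out[1]=36, l++
l=1 r=1: |-5|<=|-5| out[0]=25, r--

[25, 36, 64, 81, 100, 121, 144, 196, 225, 256, 484, 529, 576]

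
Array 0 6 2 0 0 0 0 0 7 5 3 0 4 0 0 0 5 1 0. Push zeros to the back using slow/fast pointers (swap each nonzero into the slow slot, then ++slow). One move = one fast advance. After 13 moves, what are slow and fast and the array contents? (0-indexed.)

slow=6, fast=13, a=[6, 2, 7, 5, 3, 4, 0, 0, 0, 0, 0, 0, 0, 0, 0, 0, 5, 1, 0]

(s=0,f=0) a[fast]=0 → fast++
(s=0,f=1) a[fast]=6≠0 swap→a[0]=6 → slow++,fast++
(s=1,f=2) a[fast]=2≠0 swap→a[1]=2 → slow++,fast++
(s=2,f=3) a[fast]=0 → fast++
(s=2,f=4) a[fast]=0 → fast++
(s=2,f=5) a[fast]=0 → fast++
(s=2,f=6) a[fast]=0 → fast++
(s=2,f=7) a[fast]=0 → fast++
(s=2,f=8) a[fast]=7≠0 swap→a[2]=7 → slow++,fast++
(s=3,f=9) a[fast]=5≠0 swap→a[3]=5 → slow++,fast++
(s=4,f=10) a[fast]=3≠0 swap→a[4]=3 → slow++,fast++
(s=5,f=11) a[fast]=0 → fast++
(s=5,f=12) a[fast]=4≠0 swap→a[5]=4 → slow++,fast++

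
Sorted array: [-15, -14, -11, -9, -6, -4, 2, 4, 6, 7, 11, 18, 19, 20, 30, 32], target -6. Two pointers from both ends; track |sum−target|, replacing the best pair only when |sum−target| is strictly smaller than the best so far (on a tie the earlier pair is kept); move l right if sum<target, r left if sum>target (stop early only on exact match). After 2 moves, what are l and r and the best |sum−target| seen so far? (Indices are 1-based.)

l=1, r=14, best |Δ|=21

[1,16] -15+32=17 d=23 * → r--
[1,15] -15+30=15 d=21 * → r--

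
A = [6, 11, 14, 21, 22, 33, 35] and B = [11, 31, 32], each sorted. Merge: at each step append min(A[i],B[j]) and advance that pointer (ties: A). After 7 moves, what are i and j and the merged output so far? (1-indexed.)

i=6, j=3, merged so far=[6, 11, 11, 14, 21, 22, 31]

i=1 j=1: A[i]=6<=B[j]=11 take 6, i++
i=2 j=1: A[i]=11<=B[j]=11 take 11, i++
i=3 j=1: A[i]=14>B[j]=11 take 11, j++
i=3 j=2: A[i]=14<=B[j]=31 take 14, i++
i=4 j=2: A[i]=21<=B[j]=31 take 21, i++
i=5 j=2: A[i]=22<=B[j]=31 take 22, i++
i=6 j=2: A[i]=33>B[j]=31 take 31, j++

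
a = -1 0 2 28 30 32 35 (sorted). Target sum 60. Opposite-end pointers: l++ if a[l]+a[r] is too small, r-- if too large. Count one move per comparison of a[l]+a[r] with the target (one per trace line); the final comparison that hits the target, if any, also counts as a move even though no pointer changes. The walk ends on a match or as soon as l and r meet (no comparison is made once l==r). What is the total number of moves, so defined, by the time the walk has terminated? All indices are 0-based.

l=0 r=6: -1+35=34 <60, l++
l=1 r=6: 0+35=35 <60, l++
l=2 r=6: 2+35=37 <60, l++
l=3 r=6: 28+35=63 >60, r--
l=3 r=5: 28+32=60, found

5 moves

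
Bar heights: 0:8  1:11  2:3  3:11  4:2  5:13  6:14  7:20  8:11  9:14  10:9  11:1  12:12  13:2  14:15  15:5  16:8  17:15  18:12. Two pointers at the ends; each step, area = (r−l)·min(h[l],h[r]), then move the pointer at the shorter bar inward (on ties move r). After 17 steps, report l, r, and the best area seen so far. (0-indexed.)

[0,18] min(8,12)*18=144 best=144 * → l++
[1,18] min(11,12)*17=187 best=187 * → l++
[2,18] min(3,12)*16=48 best=187 → l++
[3,18] min(11,12)*15=165 best=187 → l++
[4,18] min(2,12)*14=28 best=187 → l++
[5,18] min(13,12)*13=156 best=187 → r--
[5,17] min(13,15)*12=156 best=187 → l++
[6,17] min(14,15)*11=154 best=187 → l++
[7,17] min(20,15)*10=150 best=187 → r--
[7,16] min(20,8)*9=72 best=187 → r--
[7,15] min(20,5)*8=40 best=187 → r--
[7,14] min(20,15)*7=105 best=187 → r--
[7,13] min(20,2)*6=12 best=187 → r--
[7,12] min(20,12)*5=60 best=187 → r--
[7,11] min(20,1)*4=4 best=187 → r--
[7,10] min(20,9)*3=27 best=187 → r--
[7,9] min(20,14)*2=28 best=187 → r--

l=7, r=8, best area=187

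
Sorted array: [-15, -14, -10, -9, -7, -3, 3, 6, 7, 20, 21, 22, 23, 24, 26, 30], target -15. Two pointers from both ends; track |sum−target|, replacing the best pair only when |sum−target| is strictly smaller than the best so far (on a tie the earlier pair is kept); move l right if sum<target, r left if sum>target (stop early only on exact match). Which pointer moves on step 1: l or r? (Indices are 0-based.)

l=0 r=15: -15+30=15 d=30 *, r--

r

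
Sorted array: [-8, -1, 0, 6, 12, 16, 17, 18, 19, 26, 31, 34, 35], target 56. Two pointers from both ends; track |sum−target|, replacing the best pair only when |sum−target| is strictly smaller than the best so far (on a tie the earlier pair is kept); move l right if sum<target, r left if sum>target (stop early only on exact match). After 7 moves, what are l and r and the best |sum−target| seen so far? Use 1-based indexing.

l=8, r=13, best |Δ|=4

[1,13] -8+35=27 d=29 * → l++
[2,13] -1+35=34 d=22 * → l++
[3,13] 0+35=35 d=21 * → l++
[4,13] 6+35=41 d=15 * → l++
[5,13] 12+35=47 d=9 * → l++
[6,13] 16+35=51 d=5 * → l++
[7,13] 17+35=52 d=4 * → l++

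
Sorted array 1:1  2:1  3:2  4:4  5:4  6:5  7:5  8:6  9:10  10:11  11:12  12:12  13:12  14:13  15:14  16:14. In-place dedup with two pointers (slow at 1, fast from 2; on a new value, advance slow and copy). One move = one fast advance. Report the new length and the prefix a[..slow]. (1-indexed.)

slow=1 fast=2: a[fast]=1=a[slow] dup, fast++
slow=1 fast=3: a[fast]=2≠a[slow]=1 write a[2]=2, slow++,fast++
slow=2 fast=4: a[fast]=4≠a[slow]=2 write a[3]=4, slow++,fast++
slow=3 fast=5: a[fast]=4=a[slow] dup, fast++
slow=3 fast=6: a[fast]=5≠a[slow]=4 write a[4]=5, slow++,fast++
slow=4 fast=7: a[fast]=5=a[slow] dup, fast++
slow=4 fast=8: a[fast]=6≠a[slow]=5 write a[5]=6, slow++,fast++
slow=5 fast=9: a[fast]=10≠a[slow]=6 write a[6]=10, slow++,fast++
slow=6 fast=10: a[fast]=11≠a[slow]=10 write a[7]=11, slow++,fast++
slow=7 fast=11: a[fast]=12≠a[slow]=11 write a[8]=12, slow++,fast++
slow=8 fast=12: a[fast]=12=a[slow] dup, fast++
slow=8 fast=13: a[fast]=12=a[slow] dup, fast++
slow=8 fast=14: a[fast]=13≠a[slow]=12 write a[9]=13, slow++,fast++
slow=9 fast=15: a[fast]=14≠a[slow]=13 write a[10]=14, slow++,fast++
slow=10 fast=16: a[fast]=14=a[slow] dup, fast++

length 10; prefix = [1, 2, 4, 5, 6, 10, 11, 12, 13, 14]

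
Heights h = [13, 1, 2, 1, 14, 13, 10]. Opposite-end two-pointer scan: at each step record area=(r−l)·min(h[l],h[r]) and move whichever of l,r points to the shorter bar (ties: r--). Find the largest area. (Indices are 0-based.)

max area = 65

l=0 r=6: min(13,10)*6=60 best=60 *, r--
l=0 r=5: min(13,13)*5=65 best=65 *, r--
l=0 r=4: min(13,14)*4=52 best=65, l++
l=1 r=4: min(1,14)*3=3 best=65, l++
l=2 r=4: min(2,14)*2=4 best=65, l++
l=3 r=4: min(1,14)*1=1 best=65, l++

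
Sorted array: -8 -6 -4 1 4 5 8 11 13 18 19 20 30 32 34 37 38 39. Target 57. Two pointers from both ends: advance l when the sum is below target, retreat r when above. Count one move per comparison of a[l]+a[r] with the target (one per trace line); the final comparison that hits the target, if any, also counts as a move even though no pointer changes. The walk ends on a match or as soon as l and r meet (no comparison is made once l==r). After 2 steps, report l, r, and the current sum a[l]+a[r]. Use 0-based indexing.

l=2, r=17, sum=35

l=0 r=17: -8+39=31 <57, l++
l=1 r=17: -6+39=33 <57, l++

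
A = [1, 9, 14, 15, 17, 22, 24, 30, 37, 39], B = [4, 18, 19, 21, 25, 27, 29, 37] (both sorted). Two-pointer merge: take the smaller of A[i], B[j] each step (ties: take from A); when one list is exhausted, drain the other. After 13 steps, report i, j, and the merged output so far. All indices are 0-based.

i=7, j=6, merged so far=[1, 4, 9, 14, 15, 17, 18, 19, 21, 22, 24, 25, 27]

i=0 j=0: A[i]=1<=B[j]=4 take 1, i++
i=1 j=0: A[i]=9>B[j]=4 take 4, j++
i=1 j=1: A[i]=9<=B[j]=18 take 9, i++
i=2 j=1: A[i]=14<=B[j]=18 take 14, i++
i=3 j=1: A[i]=15<=B[j]=18 take 15, i++
i=4 j=1: A[i]=17<=B[j]=18 take 17, i++
i=5 j=1: A[i]=22>B[j]=18 take 18, j++
i=5 j=2: A[i]=22>B[j]=19 take 19, j++
i=5 j=3: A[i]=22>B[j]=21 take 21, j++
i=5 j=4: A[i]=22<=B[j]=25 take 22, i++
i=6 j=4: A[i]=24<=B[j]=25 take 24, i++
i=7 j=4: A[i]=30>B[j]=25 take 25, j++
i=7 j=5: A[i]=30>B[j]=27 take 27, j++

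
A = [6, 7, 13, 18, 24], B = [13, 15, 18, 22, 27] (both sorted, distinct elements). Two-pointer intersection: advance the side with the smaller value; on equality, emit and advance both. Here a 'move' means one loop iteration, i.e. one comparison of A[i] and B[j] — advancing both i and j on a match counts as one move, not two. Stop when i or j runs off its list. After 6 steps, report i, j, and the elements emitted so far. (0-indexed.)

i=4, j=4, emitted=[13, 18]

i=0 j=0: 6<13, i++
i=1 j=0: 7<13, i++
i=2 j=0: 13==13 emit, i++,j++
i=3 j=1: 18>15, j++
i=3 j=2: 18==18 emit, i++,j++
i=4 j=3: 24>22, j++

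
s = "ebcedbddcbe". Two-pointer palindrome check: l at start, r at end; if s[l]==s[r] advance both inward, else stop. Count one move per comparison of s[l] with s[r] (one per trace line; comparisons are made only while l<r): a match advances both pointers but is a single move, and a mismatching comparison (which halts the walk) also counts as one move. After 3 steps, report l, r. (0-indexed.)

[0,10] 'e'=='e' → l++,r--
[1,9] 'b'=='b' → l++,r--
[2,8] 'c'=='c' → l++,r--

l=3, r=7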